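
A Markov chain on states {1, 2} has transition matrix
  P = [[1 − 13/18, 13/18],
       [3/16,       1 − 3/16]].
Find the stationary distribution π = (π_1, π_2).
π_1 = 27/131, π_2 = 104/131

Solve πP = π with π_1 + π_2 = 1. From πP = π: π_1 · (1 − 13/18) + π_2 · 3/16 = π_1 ⇒ π_2 · 3/16 = π_1 · 13/18 ⇒ π_2/π_1 = (13/18)/(3/16) = 104/27. Together with π_1 + π_2 = 1:
  π_1 = (3/16)/(13/18 + 3/16) = (3/16)/(131/144) = 27/131,
  π_2 = (13/18)/(13/18 + 3/16) = (13/18)/(131/144) = 104/131.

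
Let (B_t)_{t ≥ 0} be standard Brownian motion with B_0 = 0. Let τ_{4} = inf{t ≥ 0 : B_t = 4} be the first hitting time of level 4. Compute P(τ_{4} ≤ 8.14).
P(τ_{4} ≤ 8.14) = 2(1 − Φ(4/√8.14)) = 2(1 − Φ(1.4020)) ≈ 0.1609

By the reflection principle for standard BM, P(τ_b ≤ t) = 2 · P(B_t ≥ b). Since B_t ~ N(0, t), P(B_t ≥ 4) = 1 − Φ(4/√t) = 1 − Φ(4/√8.14) = 1 − Φ(1.4020) ≈ 0.08046. Doubling: P(τ_{4} ≤ 8.14) ≈ 2 · 0.08046 = 0.16092 ≈ 0.1609.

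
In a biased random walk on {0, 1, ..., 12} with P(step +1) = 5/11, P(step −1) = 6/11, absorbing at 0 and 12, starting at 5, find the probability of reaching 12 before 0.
P(hit 12 before 0) = (1 − (6/5)^5) / (1 − (6/5)^12) = 363359375/1932641711

Let u_k denote P(reach 12 before 0 | start at k). Boundary: u_0 = 0, u_12 = 1. Recurrence: u_k = 5/11·u_{k+1} + 6/11·u_{k-1} for 1 ≤ k ≤ 11. Try u_k = A + B·r^k with r = q/p = (6/11)/(5/11) = 6/5. Substitution satisfies the recurrence; boundary conditions give:
  u_k = (1 − r^k) / (1 − r^N) = (1 − (6/5)^5) / (1 − (6/5)^12) = 363359375/1932641711.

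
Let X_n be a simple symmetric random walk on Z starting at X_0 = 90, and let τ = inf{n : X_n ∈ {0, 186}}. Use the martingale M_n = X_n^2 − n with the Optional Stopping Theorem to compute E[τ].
E[τ] = 8640

M_n = X_n^2 − n is a martingale (since E[X_{n+1}^2 | F_n] = X_n^2 + 1). By OST (τ has finite mean in a bounded region), E[M_τ] = E[M_0] = X_0^2 − 0 = 90^2 = 8100. Also E[M_τ] = E[X_τ^2] − E[τ]. The walk exits at 0 or 186, with P(hit 186 first) = 90/186, so E[X_τ^2] = 186^2 · 90/186 + 0 = 16740. Thus E[τ] = E[X_τ^2] − E[M_τ] = 16740 − 8100 = 8640 = 90(186 − 90) = 8640.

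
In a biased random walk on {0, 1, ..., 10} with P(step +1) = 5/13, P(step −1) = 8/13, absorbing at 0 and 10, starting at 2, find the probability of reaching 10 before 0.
P(hit 10 before 0) = (1 − (8/5)^2) / (1 − (8/5)^10) = 390625/27281441

Let u_k denote P(reach 10 before 0 | start at k). Boundary: u_0 = 0, u_10 = 1. Recurrence: u_k = 5/13·u_{k+1} + 8/13·u_{k-1} for 1 ≤ k ≤ 9. Try u_k = A + B·r^k with r = q/p = (8/13)/(5/13) = 8/5. Substitution satisfies the recurrence; boundary conditions give:
  u_k = (1 − r^k) / (1 − r^N) = (1 − (8/5)^2) / (1 − (8/5)^10) = 390625/27281441.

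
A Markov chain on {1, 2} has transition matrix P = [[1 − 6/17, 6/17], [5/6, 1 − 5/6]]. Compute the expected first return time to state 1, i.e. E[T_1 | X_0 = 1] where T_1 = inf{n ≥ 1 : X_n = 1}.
E[T_1 | X_0 = 1] = 1/π_1 = 121/85

For an irreducible recurrent Markov chain with stationary distribution π, E[T_i | X_0 = i] = 1/π_i (Kac's formula). Here π_1 = (5/6)/(6/17 + 5/6) = (5/6)/(121/102) = 85/121, so E[T_1 | X_0 = 1] = 1/π_1 = (6/17 + 5/6)/(5/6) = (121/102)/(5/6) = 121/85.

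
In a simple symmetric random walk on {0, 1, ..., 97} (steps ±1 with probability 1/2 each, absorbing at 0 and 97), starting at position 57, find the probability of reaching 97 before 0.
P(hit 97 before 0) = 57/97

Let u_k = P(hit 97 before 0 | start at k). Then u_0 = 0, u_97 = 1, and u_k = u_{k-1}/2 + u_{k+1}/2 for 1 ≤ k ≤ 96. This harmonic recurrence is solved by u_k = k/97, giving u_57 = 57/97.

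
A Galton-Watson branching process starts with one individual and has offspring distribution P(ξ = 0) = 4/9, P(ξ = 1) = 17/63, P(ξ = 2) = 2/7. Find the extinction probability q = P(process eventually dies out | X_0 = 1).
q = 1

Mean offspring μ = 0·4/9 + 1·17/63 + 2·2/7 = 53/63 ≤ 1. For μ ≤ 1 with offspring not concentrated at 1, the Galton-Watson process goes extinct almost surely, so q = 1.
(Algebraic check: The pgf is f(s) = 4/9 + 17/63·s + 2/7·s². The extinction probability q is the smallest fixed point of f in [0, 1]. Setting s = f(s):
  2/7·s² + (17/63 − 1)·s + 4/9 = 0
  2/7·s² − (4/9 + 2/7)·s + 4/9 = 0
which factors as (s − 1)·(2/7·s − 4/9) = 0, giving roots s = 1 and s = (4/9)/(2/7) = 14/9. Since 14/9 ≥ 1, the smallest root in [0, 1] is s = 1.)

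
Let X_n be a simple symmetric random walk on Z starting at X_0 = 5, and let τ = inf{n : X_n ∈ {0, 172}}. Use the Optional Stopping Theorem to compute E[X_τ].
E[X_τ] = 5

X_n is a martingale and τ is a bounded-mean stopping time (indeed τ is finite a.s. with bounded expectation since the walk is in a bounded region). By the OST, E[X_τ] = E[X_0] = 5. Equivalently: E[X_τ] = 172 · P(hit 172 first) + 0 · P(hit 0 first) = 172 · (5/172) = 5.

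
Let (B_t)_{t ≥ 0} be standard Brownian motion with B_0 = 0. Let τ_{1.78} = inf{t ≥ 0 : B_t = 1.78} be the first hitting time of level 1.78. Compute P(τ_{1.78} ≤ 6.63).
P(τ_{1.78} ≤ 6.63) = 2(1 − Φ(1.78/√6.63)) = 2(1 − Φ(0.6913)) ≈ 0.4894

By the reflection principle for standard BM, P(τ_b ≤ t) = 2 · P(B_t ≥ b). Since B_t ~ N(0, t), P(B_t ≥ 1.78) = 1 − Φ(1.78/√t) = 1 − Φ(1.78/√6.63) = 1 − Φ(0.6913) ≈ 0.24469. Doubling: P(τ_{1.78} ≤ 6.63) ≈ 2 · 0.24469 = 0.48938 ≈ 0.4894.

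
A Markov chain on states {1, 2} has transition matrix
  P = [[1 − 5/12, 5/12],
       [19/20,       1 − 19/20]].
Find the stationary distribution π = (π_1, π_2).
π_1 = 57/82, π_2 = 25/82

Solve πP = π with π_1 + π_2 = 1. From πP = π: π_1 · (1 − 5/12) + π_2 · 19/20 = π_1 ⇒ π_2 · 19/20 = π_1 · 5/12 ⇒ π_2/π_1 = (5/12)/(19/20) = 25/57. Together with π_1 + π_2 = 1:
  π_1 = (19/20)/(5/12 + 19/20) = (19/20)/(41/30) = 57/82,
  π_2 = (5/12)/(5/12 + 19/20) = (5/12)/(41/30) = 25/82.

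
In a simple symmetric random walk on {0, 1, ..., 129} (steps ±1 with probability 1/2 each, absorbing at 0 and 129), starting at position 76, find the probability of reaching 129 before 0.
P(hit 129 before 0) = 76/129

Let u_k = P(hit 129 before 0 | start at k). Then u_0 = 0, u_129 = 1, and u_k = u_{k-1}/2 + u_{k+1}/2 for 1 ≤ k ≤ 128. This harmonic recurrence is solved by u_k = k/129, giving u_76 = 76/129.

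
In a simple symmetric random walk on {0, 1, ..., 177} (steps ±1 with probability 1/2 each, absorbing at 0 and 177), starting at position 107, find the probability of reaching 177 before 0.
P(hit 177 before 0) = 107/177

Let u_k = P(hit 177 before 0 | start at k). Then u_0 = 0, u_177 = 1, and u_k = u_{k-1}/2 + u_{k+1}/2 for 1 ≤ k ≤ 176. This harmonic recurrence is solved by u_k = k/177, giving u_107 = 107/177.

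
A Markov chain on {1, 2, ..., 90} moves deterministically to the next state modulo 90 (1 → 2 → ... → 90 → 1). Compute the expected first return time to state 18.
E[T_18 | X_0 = 18] = 90

The chain cycles deterministically, so starting at state 18 it returns in exactly 90 steps. Equivalently, the stationary distribution is uniform π_j = 1/90 for every state j, so by Kac's formula E[T_18] = 1/π_18 = 90.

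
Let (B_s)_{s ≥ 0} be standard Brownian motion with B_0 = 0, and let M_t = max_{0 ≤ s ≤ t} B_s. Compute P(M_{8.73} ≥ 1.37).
P(M_{8.73} ≥ 1.37) = 2·P(B_{8.73} ≥ 1.37) = 2(1 − Φ(1.37/√8.73)) ≈ 0.6429

By the reflection principle for Brownian motion, P(M_t ≥ a) = 2 · P(B_t ≥ a) for a ≥ 0. Since B_t ~ N(0, t), P(B_t ≥ 1.37) = 1 − Φ(1.37/√t) = 1 − Φ(1.37/√8.73) = 1 − Φ(0.4637). So
  P(M_{8.73} ≥ 1.37) = 2(1 − Φ(0.4637)) ≈ 0.6429.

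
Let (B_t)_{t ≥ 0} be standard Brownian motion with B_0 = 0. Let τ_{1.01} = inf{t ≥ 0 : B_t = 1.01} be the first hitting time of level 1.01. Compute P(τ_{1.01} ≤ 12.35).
P(τ_{1.01} ≤ 12.35) = 2(1 − Φ(1.01/√12.35)) = 2(1 − Φ(0.2874)) ≈ 0.7738

By the reflection principle for standard BM, P(τ_b ≤ t) = 2 · P(B_t ≥ b). Since B_t ~ N(0, t), P(B_t ≥ 1.01) = 1 − Φ(1.01/√t) = 1 − Φ(1.01/√12.35) = 1 − Φ(0.2874) ≈ 0.38690. Doubling: P(τ_{1.01} ≤ 12.35) ≈ 2 · 0.38690 = 0.77380 ≈ 0.7738.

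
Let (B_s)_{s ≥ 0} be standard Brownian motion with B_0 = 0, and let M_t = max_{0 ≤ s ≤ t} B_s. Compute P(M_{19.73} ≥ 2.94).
P(M_{19.73} ≥ 2.94) = 2·P(B_{19.73} ≥ 2.94) = 2(1 − Φ(2.94/√19.73)) ≈ 0.5080

By the reflection principle for Brownian motion, P(M_t ≥ a) = 2 · P(B_t ≥ a) for a ≥ 0. Since B_t ~ N(0, t), P(B_t ≥ 2.94) = 1 − Φ(2.94/√t) = 1 − Φ(2.94/√19.73) = 1 − Φ(0.6619). So
  P(M_{19.73} ≥ 2.94) = 2(1 − Φ(0.6619)) ≈ 0.5080.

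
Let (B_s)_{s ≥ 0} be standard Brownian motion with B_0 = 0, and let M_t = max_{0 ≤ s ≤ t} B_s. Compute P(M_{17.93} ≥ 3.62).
P(M_{17.93} ≥ 3.62) = 2·P(B_{17.93} ≥ 3.62) = 2(1 − Φ(3.62/√17.93)) ≈ 0.3926

By the reflection principle for Brownian motion, P(M_t ≥ a) = 2 · P(B_t ≥ a) for a ≥ 0. Since B_t ~ N(0, t), P(B_t ≥ 3.62) = 1 − Φ(3.62/√t) = 1 − Φ(3.62/√17.93) = 1 − Φ(0.8549). So
  P(M_{17.93} ≥ 3.62) = 2(1 − Φ(0.8549)) ≈ 0.3926.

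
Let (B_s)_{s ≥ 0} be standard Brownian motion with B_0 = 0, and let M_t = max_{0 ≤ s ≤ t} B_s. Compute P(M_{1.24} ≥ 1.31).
P(M_{1.24} ≥ 1.31) = 2·P(B_{1.24} ≥ 1.31) = 2(1 − Φ(1.31/√1.24)) ≈ 0.2394

By the reflection principle for Brownian motion, P(M_t ≥ a) = 2 · P(B_t ≥ a) for a ≥ 0. Since B_t ~ N(0, t), P(B_t ≥ 1.31) = 1 − Φ(1.31/√t) = 1 − Φ(1.31/√1.24) = 1 − Φ(1.1764). So
  P(M_{1.24} ≥ 1.31) = 2(1 − Φ(1.1764)) ≈ 0.2394.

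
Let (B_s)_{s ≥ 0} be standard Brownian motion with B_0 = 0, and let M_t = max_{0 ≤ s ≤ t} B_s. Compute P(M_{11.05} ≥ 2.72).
P(M_{11.05} ≥ 2.72) = 2·P(B_{11.05} ≥ 2.72) = 2(1 − Φ(2.72/√11.05)) ≈ 0.4132

By the reflection principle for Brownian motion, P(M_t ≥ a) = 2 · P(B_t ≥ a) for a ≥ 0. Since B_t ~ N(0, t), P(B_t ≥ 2.72) = 1 − Φ(2.72/√t) = 1 − Φ(2.72/√11.05) = 1 − Φ(0.8183). So
  P(M_{11.05} ≥ 2.72) = 2(1 − Φ(0.8183)) ≈ 0.4132.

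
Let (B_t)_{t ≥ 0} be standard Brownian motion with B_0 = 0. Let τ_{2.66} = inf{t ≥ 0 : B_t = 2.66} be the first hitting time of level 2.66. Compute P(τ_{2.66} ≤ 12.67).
P(τ_{2.66} ≤ 12.67) = 2(1 − Φ(2.66/√12.67)) = 2(1 − Φ(0.7473)) ≈ 0.4549

By the reflection principle for standard BM, P(τ_b ≤ t) = 2 · P(B_t ≥ b). Since B_t ~ N(0, t), P(B_t ≥ 2.66) = 1 − Φ(2.66/√t) = 1 − Φ(2.66/√12.67) = 1 − Φ(0.7473) ≈ 0.22744. Doubling: P(τ_{2.66} ≤ 12.67) ≈ 2 · 0.22744 = 0.45488 ≈ 0.4549.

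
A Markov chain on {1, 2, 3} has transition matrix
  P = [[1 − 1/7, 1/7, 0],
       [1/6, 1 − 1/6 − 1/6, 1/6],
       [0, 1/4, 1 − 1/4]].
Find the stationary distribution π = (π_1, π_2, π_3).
π = (7/17, 6/17, 4/17)

This is a birth-death chain on three states, which satisfies detailed balance: π_1 · P_{12} = π_2 · P_{21} and π_2 · P_{23} = π_3 · P_{32}.
From π_1 · 1/7 = π_2 · 1/6: π_2/π_1 = (1/7)/(1/6) = 6/7.
From π_2 · 1/6 = π_3 · 1/4: π_3/π_2 = (1/6)/(1/4) = 2/3.
Take π_1 proportional to 1; then unnormalized π = (1, 6/7, 4/7). Normalize by dividing by the sum 17/7:
  π = (7/17, 6/17, 4/17).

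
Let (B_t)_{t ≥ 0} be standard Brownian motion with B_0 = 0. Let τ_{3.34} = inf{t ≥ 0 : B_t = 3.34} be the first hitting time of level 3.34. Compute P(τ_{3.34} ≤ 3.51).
P(τ_{3.34} ≤ 3.51) = 2(1 − Φ(3.34/√3.51)) = 2(1 − Φ(1.7828)) ≈ 0.0746

By the reflection principle for standard BM, P(τ_b ≤ t) = 2 · P(B_t ≥ b). Since B_t ~ N(0, t), P(B_t ≥ 3.34) = 1 − Φ(3.34/√t) = 1 − Φ(3.34/√3.51) = 1 − Φ(1.7828) ≈ 0.03731. Doubling: P(τ_{3.34} ≤ 3.51) ≈ 2 · 0.03731 = 0.07462 ≈ 0.0746.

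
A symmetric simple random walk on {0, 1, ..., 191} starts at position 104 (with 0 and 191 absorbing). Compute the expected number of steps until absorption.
E[τ | X_0 = 104] = 9048

Let v_k = E[τ | X_0 = k]. Boundary: v_0 = v_191 = 0. Recurrence: v_k = 1 + (v_{k-1} + v_{k+1})/2 for 1 ≤ k ≤ 190. The particular solution to v_k − (v_{k-1} + v_{k+1})/2 = 1 is v_k = −k^2. Adding homogeneous solution A + B k and matching boundaries gives v_k = k (191 − k). Substituting k = 104: v_104 = 104 · 87 = 9048.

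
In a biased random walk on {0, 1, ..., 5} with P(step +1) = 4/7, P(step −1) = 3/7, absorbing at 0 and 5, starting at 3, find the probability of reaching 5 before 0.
P(hit 5 before 0) = (1 − (3/4)^3) / (1 − (3/4)^5) = 592/781

Let u_k denote P(reach 5 before 0 | start at k). Boundary: u_0 = 0, u_5 = 1. Recurrence: u_k = 4/7·u_{k+1} + 3/7·u_{k-1} for 1 ≤ k ≤ 4. Try u_k = A + B·r^k with r = q/p = (3/7)/(4/7) = 3/4. Substitution satisfies the recurrence; boundary conditions give:
  u_k = (1 − r^k) / (1 − r^N) = (1 − (3/4)^3) / (1 − (3/4)^5) = 592/781.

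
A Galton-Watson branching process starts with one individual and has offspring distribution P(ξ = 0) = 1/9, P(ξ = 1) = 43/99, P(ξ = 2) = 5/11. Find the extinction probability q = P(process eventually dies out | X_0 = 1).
q = 11/45

The pgf is f(s) = 1/9 + 43/99·s + 5/11·s². The extinction probability q is the smallest fixed point of f in [0, 1]. Setting s = f(s):
  5/11·s² + (43/99 − 1)·s + 1/9 = 0
  5/11·s² − (1/9 + 5/11)·s + 1/9 = 0
which factors as (s − 1)·(5/11·s − 1/9) = 0, giving roots s = 1 and s = (1/9)/(5/11) = 11/45.
Mean offspring μ = 43/99 + 2·5/11 = 133/99 > 1 (supercritical), so q < 1. The extinction probability is the smaller root: q = (1/9)/(5/11) = 11/45.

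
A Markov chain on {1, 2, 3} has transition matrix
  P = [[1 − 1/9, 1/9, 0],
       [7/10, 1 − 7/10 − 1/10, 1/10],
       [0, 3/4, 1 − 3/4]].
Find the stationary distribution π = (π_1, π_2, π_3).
π = (189/223, 30/223, 4/223)

This is a birth-death chain on three states, which satisfies detailed balance: π_1 · P_{12} = π_2 · P_{21} and π_2 · P_{23} = π_3 · P_{32}.
From π_1 · 1/9 = π_2 · 7/10: π_2/π_1 = (1/9)/(7/10) = 10/63.
From π_2 · 1/10 = π_3 · 3/4: π_3/π_2 = (1/10)/(3/4) = 2/15.
Take π_1 proportional to 1; then unnormalized π = (1, 10/63, 4/189). Normalize by dividing by the sum 223/189:
  π = (189/223, 30/223, 4/223).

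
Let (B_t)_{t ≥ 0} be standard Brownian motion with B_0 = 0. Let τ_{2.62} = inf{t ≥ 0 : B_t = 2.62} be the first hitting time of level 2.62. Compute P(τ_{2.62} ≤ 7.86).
P(τ_{2.62} ≤ 7.86) = 2(1 − Φ(2.62/√7.86)) = 2(1 − Φ(0.9345)) ≈ 0.3500

By the reflection principle for standard BM, P(τ_b ≤ t) = 2 · P(B_t ≥ b). Since B_t ~ N(0, t), P(B_t ≥ 2.62) = 1 − Φ(2.62/√t) = 1 − Φ(2.62/√7.86) = 1 − Φ(0.9345) ≈ 0.17502. Doubling: P(τ_{2.62} ≤ 7.86) ≈ 2 · 0.17502 = 0.35004 ≈ 0.3500.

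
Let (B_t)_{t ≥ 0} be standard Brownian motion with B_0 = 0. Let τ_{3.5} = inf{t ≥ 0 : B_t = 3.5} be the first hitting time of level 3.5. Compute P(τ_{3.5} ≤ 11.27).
P(τ_{3.5} ≤ 11.27) = 2(1 − Φ(3.5/√11.27)) = 2(1 − Φ(1.0426)) ≈ 0.2971

By the reflection principle for standard BM, P(τ_b ≤ t) = 2 · P(B_t ≥ b). Since B_t ~ N(0, t), P(B_t ≥ 3.5) = 1 − Φ(3.5/√t) = 1 − Φ(3.5/√11.27) = 1 − Φ(1.0426) ≈ 0.14857. Doubling: P(τ_{3.5} ≤ 11.27) ≈ 2 · 0.14857 = 0.29714 ≈ 0.2971.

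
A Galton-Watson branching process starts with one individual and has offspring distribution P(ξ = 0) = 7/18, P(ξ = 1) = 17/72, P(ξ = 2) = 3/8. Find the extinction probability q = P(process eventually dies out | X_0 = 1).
q = 1

Mean offspring μ = 0·7/18 + 1·17/72 + 2·3/8 = 71/72 ≤ 1. For μ ≤ 1 with offspring not concentrated at 1, the Galton-Watson process goes extinct almost surely, so q = 1.
(Algebraic check: The pgf is f(s) = 7/18 + 17/72·s + 3/8·s². The extinction probability q is the smallest fixed point of f in [0, 1]. Setting s = f(s):
  3/8·s² + (17/72 − 1)·s + 7/18 = 0
  3/8·s² − (7/18 + 3/8)·s + 7/18 = 0
which factors as (s − 1)·(3/8·s − 7/18) = 0, giving roots s = 1 and s = (7/18)/(3/8) = 28/27. Since 28/27 ≥ 1, the smallest root in [0, 1] is s = 1.)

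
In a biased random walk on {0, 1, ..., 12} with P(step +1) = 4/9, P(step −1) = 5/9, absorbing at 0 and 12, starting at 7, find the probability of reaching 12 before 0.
P(hit 12 before 0) = (1 − (5/4)^7) / (1 − (5/4)^12) = 63222784/227363409

Let u_k denote P(reach 12 before 0 | start at k). Boundary: u_0 = 0, u_12 = 1. Recurrence: u_k = 4/9·u_{k+1} + 5/9·u_{k-1} for 1 ≤ k ≤ 11. Try u_k = A + B·r^k with r = q/p = (5/9)/(4/9) = 5/4. Substitution satisfies the recurrence; boundary conditions give:
  u_k = (1 − r^k) / (1 − r^N) = (1 − (5/4)^7) / (1 − (5/4)^12) = 63222784/227363409.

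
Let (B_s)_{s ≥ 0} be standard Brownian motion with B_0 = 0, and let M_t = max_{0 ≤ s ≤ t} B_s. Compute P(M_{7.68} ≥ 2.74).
P(M_{7.68} ≥ 2.74) = 2·P(B_{7.68} ≥ 2.74) = 2(1 − Φ(2.74/√7.68)) ≈ 0.3228

By the reflection principle for Brownian motion, P(M_t ≥ a) = 2 · P(B_t ≥ a) for a ≥ 0. Since B_t ~ N(0, t), P(B_t ≥ 2.74) = 1 − Φ(2.74/√t) = 1 − Φ(2.74/√7.68) = 1 − Φ(0.9887). So
  P(M_{7.68} ≥ 2.74) = 2(1 − Φ(0.9887)) ≈ 0.3228.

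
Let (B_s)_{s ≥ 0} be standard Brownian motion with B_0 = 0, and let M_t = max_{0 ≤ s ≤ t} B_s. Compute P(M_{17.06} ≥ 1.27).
P(M_{17.06} ≥ 1.27) = 2·P(B_{17.06} ≥ 1.27) = 2(1 − Φ(1.27/√17.06)) ≈ 0.7585

By the reflection principle for Brownian motion, P(M_t ≥ a) = 2 · P(B_t ≥ a) for a ≥ 0. Since B_t ~ N(0, t), P(B_t ≥ 1.27) = 1 − Φ(1.27/√t) = 1 − Φ(1.27/√17.06) = 1 − Φ(0.3075). So
  P(M_{17.06} ≥ 1.27) = 2(1 − Φ(0.3075)) ≈ 0.7585.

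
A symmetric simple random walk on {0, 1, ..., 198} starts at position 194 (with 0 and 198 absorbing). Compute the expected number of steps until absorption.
E[τ | X_0 = 194] = 776

Let v_k = E[τ | X_0 = k]. Boundary: v_0 = v_198 = 0. Recurrence: v_k = 1 + (v_{k-1} + v_{k+1})/2 for 1 ≤ k ≤ 197. The particular solution to v_k − (v_{k-1} + v_{k+1})/2 = 1 is v_k = −k^2. Adding homogeneous solution A + B k and matching boundaries gives v_k = k (198 − k). Substituting k = 194: v_194 = 194 · 4 = 776.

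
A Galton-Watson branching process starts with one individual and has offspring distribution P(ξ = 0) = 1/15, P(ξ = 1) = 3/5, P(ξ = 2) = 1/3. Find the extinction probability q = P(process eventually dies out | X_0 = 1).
q = 1/5

The pgf is f(s) = 1/15 + 3/5·s + 1/3·s². The extinction probability q is the smallest fixed point of f in [0, 1]. Setting s = f(s):
  1/3·s² + (3/5 − 1)·s + 1/15 = 0
  1/3·s² − (1/15 + 1/3)·s + 1/15 = 0
which factors as (s − 1)·(1/3·s − 1/15) = 0, giving roots s = 1 and s = (1/15)/(1/3) = 1/5.
Mean offspring μ = 3/5 + 2·1/3 = 19/15 > 1 (supercritical), so q < 1. The extinction probability is the smaller root: q = (1/15)/(1/3) = 1/5.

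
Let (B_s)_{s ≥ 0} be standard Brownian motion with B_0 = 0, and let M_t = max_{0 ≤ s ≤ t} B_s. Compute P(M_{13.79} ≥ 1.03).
P(M_{13.79} ≥ 1.03) = 2·P(B_{13.79} ≥ 1.03) = 2(1 − Φ(1.03/√13.79)) ≈ 0.7815

By the reflection principle for Brownian motion, P(M_t ≥ a) = 2 · P(B_t ≥ a) for a ≥ 0. Since B_t ~ N(0, t), P(B_t ≥ 1.03) = 1 − Φ(1.03/√t) = 1 − Φ(1.03/√13.79) = 1 − Φ(0.2774). So
  P(M_{13.79} ≥ 1.03) = 2(1 − Φ(0.2774)) ≈ 0.7815.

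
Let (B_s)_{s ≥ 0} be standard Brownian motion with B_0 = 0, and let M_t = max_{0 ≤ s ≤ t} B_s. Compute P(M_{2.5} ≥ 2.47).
P(M_{2.5} ≥ 2.47) = 2·P(B_{2.5} ≥ 2.47) = 2(1 − Φ(2.47/√2.5)) ≈ 0.1182

By the reflection principle for Brownian motion, P(M_t ≥ a) = 2 · P(B_t ≥ a) for a ≥ 0. Since B_t ~ N(0, t), P(B_t ≥ 2.47) = 1 − Φ(2.47/√t) = 1 − Φ(2.47/√2.5) = 1 − Φ(1.5622). So
  P(M_{2.5} ≥ 2.47) = 2(1 − Φ(1.5622)) ≈ 0.1182.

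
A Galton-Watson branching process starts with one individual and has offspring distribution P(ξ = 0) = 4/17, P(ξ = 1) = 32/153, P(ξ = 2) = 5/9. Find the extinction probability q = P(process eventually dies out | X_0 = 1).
q = 36/85

The pgf is f(s) = 4/17 + 32/153·s + 5/9·s². The extinction probability q is the smallest fixed point of f in [0, 1]. Setting s = f(s):
  5/9·s² + (32/153 − 1)·s + 4/17 = 0
  5/9·s² − (4/17 + 5/9)·s + 4/17 = 0
which factors as (s − 1)·(5/9·s − 4/17) = 0, giving roots s = 1 and s = (4/17)/(5/9) = 36/85.
Mean offspring μ = 32/153 + 2·5/9 = 202/153 > 1 (supercritical), so q < 1. The extinction probability is the smaller root: q = (4/17)/(5/9) = 36/85.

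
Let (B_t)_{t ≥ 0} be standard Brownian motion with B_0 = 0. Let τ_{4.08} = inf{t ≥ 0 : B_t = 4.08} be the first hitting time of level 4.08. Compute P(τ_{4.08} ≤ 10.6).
P(τ_{4.08} ≤ 10.6) = 2(1 − Φ(4.08/√10.6)) = 2(1 − Φ(1.2532)) ≈ 0.2101

By the reflection principle for standard BM, P(τ_b ≤ t) = 2 · P(B_t ≥ b). Since B_t ~ N(0, t), P(B_t ≥ 4.08) = 1 − Φ(4.08/√t) = 1 − Φ(4.08/√10.6) = 1 − Φ(1.2532) ≈ 0.10507. Doubling: P(τ_{4.08} ≤ 10.6) ≈ 2 · 0.10507 = 0.21014 ≈ 0.2101.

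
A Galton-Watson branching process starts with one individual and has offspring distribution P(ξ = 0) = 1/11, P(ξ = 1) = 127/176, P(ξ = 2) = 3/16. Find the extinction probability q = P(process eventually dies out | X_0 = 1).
q = 16/33

The pgf is f(s) = 1/11 + 127/176·s + 3/16·s². The extinction probability q is the smallest fixed point of f in [0, 1]. Setting s = f(s):
  3/16·s² + (127/176 − 1)·s + 1/11 = 0
  3/16·s² − (1/11 + 3/16)·s + 1/11 = 0
which factors as (s − 1)·(3/16·s − 1/11) = 0, giving roots s = 1 and s = (1/11)/(3/16) = 16/33.
Mean offspring μ = 127/176 + 2·3/16 = 193/176 > 1 (supercritical), so q < 1. The extinction probability is the smaller root: q = (1/11)/(3/16) = 16/33.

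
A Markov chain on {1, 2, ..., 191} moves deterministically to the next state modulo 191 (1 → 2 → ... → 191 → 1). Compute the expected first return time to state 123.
E[T_123 | X_0 = 123] = 191

The chain cycles deterministically, so starting at state 123 it returns in exactly 191 steps. Equivalently, the stationary distribution is uniform π_j = 1/191 for every state j, so by Kac's formula E[T_123] = 1/π_123 = 191.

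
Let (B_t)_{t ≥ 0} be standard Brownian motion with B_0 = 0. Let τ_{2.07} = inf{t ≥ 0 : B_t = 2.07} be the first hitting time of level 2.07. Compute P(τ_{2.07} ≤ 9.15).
P(τ_{2.07} ≤ 9.15) = 2(1 − Φ(2.07/√9.15)) = 2(1 − Φ(0.6843)) ≈ 0.4938

By the reflection principle for standard BM, P(τ_b ≤ t) = 2 · P(B_t ≥ b). Since B_t ~ N(0, t), P(B_t ≥ 2.07) = 1 − Φ(2.07/√t) = 1 − Φ(2.07/√9.15) = 1 − Φ(0.6843) ≈ 0.24689. Doubling: P(τ_{2.07} ≤ 9.15) ≈ 2 · 0.24689 = 0.49378 ≈ 0.4938.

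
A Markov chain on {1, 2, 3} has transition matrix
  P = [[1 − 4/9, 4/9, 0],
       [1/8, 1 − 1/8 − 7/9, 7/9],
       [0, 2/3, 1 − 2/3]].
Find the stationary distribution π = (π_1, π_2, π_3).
π = (27/235, 96/235, 112/235)

This is a birth-death chain on three states, which satisfies detailed balance: π_1 · P_{12} = π_2 · P_{21} and π_2 · P_{23} = π_3 · P_{32}.
From π_1 · 4/9 = π_2 · 1/8: π_2/π_1 = (4/9)/(1/8) = 32/9.
From π_2 · 7/9 = π_3 · 2/3: π_3/π_2 = (7/9)/(2/3) = 7/6.
Take π_1 proportional to 1; then unnormalized π = (1, 32/9, 112/27). Normalize by dividing by the sum 235/27:
  π = (27/235, 96/235, 112/235).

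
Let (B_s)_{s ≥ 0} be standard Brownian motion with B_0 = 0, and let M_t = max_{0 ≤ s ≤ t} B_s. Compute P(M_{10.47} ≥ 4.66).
P(M_{10.47} ≥ 4.66) = 2·P(B_{10.47} ≥ 4.66) = 2(1 − Φ(4.66/√10.47)) ≈ 0.1498

By the reflection principle for Brownian motion, P(M_t ≥ a) = 2 · P(B_t ≥ a) for a ≥ 0. Since B_t ~ N(0, t), P(B_t ≥ 4.66) = 1 − Φ(4.66/√t) = 1 − Φ(4.66/√10.47) = 1 − Φ(1.4402). So
  P(M_{10.47} ≥ 4.66) = 2(1 − Φ(1.4402)) ≈ 0.1498.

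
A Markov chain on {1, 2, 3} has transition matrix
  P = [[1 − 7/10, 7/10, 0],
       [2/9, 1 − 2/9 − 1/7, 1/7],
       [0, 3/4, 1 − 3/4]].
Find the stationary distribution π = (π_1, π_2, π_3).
π = (4/19, 63/95, 12/95)

This is a birth-death chain on three states, which satisfies detailed balance: π_1 · P_{12} = π_2 · P_{21} and π_2 · P_{23} = π_3 · P_{32}.
From π_1 · 7/10 = π_2 · 2/9: π_2/π_1 = (7/10)/(2/9) = 63/20.
From π_2 · 1/7 = π_3 · 3/4: π_3/π_2 = (1/7)/(3/4) = 4/21.
Take π_1 proportional to 1; then unnormalized π = (1, 63/20, 3/5). Normalize by dividing by the sum 19/4:
  π = (4/19, 63/95, 12/95).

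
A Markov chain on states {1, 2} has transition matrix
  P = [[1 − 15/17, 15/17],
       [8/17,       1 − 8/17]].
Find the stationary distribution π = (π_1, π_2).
π_1 = 8/23, π_2 = 15/23

Solve πP = π with π_1 + π_2 = 1. From πP = π: π_1 · (1 − 15/17) + π_2 · 8/17 = π_1 ⇒ π_2 · 8/17 = π_1 · 15/17 ⇒ π_2/π_1 = (15/17)/(8/17) = 15/8. Together with π_1 + π_2 = 1:
  π_1 = (8/17)/(15/17 + 8/17) = (8/17)/(23/17) = 8/23,
  π_2 = (15/17)/(15/17 + 8/17) = (15/17)/(23/17) = 15/23.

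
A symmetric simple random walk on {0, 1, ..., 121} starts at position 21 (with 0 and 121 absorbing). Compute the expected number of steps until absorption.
E[τ | X_0 = 21] = 2100

Let v_k = E[τ | X_0 = k]. Boundary: v_0 = v_121 = 0. Recurrence: v_k = 1 + (v_{k-1} + v_{k+1})/2 for 1 ≤ k ≤ 120. The particular solution to v_k − (v_{k-1} + v_{k+1})/2 = 1 is v_k = −k^2. Adding homogeneous solution A + B k and matching boundaries gives v_k = k (121 − k). Substituting k = 21: v_21 = 21 · 100 = 2100.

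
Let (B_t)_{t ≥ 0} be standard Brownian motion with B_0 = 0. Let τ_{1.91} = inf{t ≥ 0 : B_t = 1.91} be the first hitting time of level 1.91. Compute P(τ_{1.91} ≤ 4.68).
P(τ_{1.91} ≤ 4.68) = 2(1 − Φ(1.91/√4.68)) = 2(1 − Φ(0.8829)) ≈ 0.3773

By the reflection principle for standard BM, P(τ_b ≤ t) = 2 · P(B_t ≥ b). Since B_t ~ N(0, t), P(B_t ≥ 1.91) = 1 − Φ(1.91/√t) = 1 − Φ(1.91/√4.68) = 1 − Φ(0.8829) ≈ 0.18865. Doubling: P(τ_{1.91} ≤ 4.68) ≈ 2 · 0.18865 = 0.37730 ≈ 0.3773.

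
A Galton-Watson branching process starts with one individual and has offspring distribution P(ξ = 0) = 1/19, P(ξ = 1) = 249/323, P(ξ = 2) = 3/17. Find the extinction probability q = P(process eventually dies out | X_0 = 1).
q = 17/57

The pgf is f(s) = 1/19 + 249/323·s + 3/17·s². The extinction probability q is the smallest fixed point of f in [0, 1]. Setting s = f(s):
  3/17·s² + (249/323 − 1)·s + 1/19 = 0
  3/17·s² − (1/19 + 3/17)·s + 1/19 = 0
which factors as (s − 1)·(3/17·s − 1/19) = 0, giving roots s = 1 and s = (1/19)/(3/17) = 17/57.
Mean offspring μ = 249/323 + 2·3/17 = 363/323 > 1 (supercritical), so q < 1. The extinction probability is the smaller root: q = (1/19)/(3/17) = 17/57.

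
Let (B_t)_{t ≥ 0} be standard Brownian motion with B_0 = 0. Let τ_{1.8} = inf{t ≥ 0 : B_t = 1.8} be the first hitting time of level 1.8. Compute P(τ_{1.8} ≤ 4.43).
P(τ_{1.8} ≤ 4.43) = 2(1 − Φ(1.8/√4.43)) = 2(1 − Φ(0.8552)) ≈ 0.3924

By the reflection principle for standard BM, P(τ_b ≤ t) = 2 · P(B_t ≥ b). Since B_t ~ N(0, t), P(B_t ≥ 1.8) = 1 − Φ(1.8/√t) = 1 − Φ(1.8/√4.43) = 1 − Φ(0.8552) ≈ 0.19622. Doubling: P(τ_{1.8} ≤ 4.43) ≈ 2 · 0.19622 = 0.39244 ≈ 0.3924.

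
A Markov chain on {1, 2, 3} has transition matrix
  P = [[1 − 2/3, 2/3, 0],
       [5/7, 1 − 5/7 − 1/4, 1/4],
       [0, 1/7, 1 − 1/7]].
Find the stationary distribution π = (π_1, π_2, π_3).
π = (30/107, 28/107, 49/107)

This is a birth-death chain on three states, which satisfies detailed balance: π_1 · P_{12} = π_2 · P_{21} and π_2 · P_{23} = π_3 · P_{32}.
From π_1 · 2/3 = π_2 · 5/7: π_2/π_1 = (2/3)/(5/7) = 14/15.
From π_2 · 1/4 = π_3 · 1/7: π_3/π_2 = (1/4)/(1/7) = 7/4.
Take π_1 proportional to 1; then unnormalized π = (1, 14/15, 49/30). Normalize by dividing by the sum 107/30:
  π = (30/107, 28/107, 49/107).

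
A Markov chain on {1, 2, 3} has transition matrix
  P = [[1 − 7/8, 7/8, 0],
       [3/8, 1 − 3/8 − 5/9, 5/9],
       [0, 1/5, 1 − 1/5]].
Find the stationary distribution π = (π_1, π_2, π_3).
π = (27/265, 63/265, 35/53)

This is a birth-death chain on three states, which satisfies detailed balance: π_1 · P_{12} = π_2 · P_{21} and π_2 · P_{23} = π_3 · P_{32}.
From π_1 · 7/8 = π_2 · 3/8: π_2/π_1 = (7/8)/(3/8) = 7/3.
From π_2 · 5/9 = π_3 · 1/5: π_3/π_2 = (5/9)/(1/5) = 25/9.
Take π_1 proportional to 1; then unnormalized π = (1, 7/3, 175/27). Normalize by dividing by the sum 265/27:
  π = (27/265, 63/265, 35/53).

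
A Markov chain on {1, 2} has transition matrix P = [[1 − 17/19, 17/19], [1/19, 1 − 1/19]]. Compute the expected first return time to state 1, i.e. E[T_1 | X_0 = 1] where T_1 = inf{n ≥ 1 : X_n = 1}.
E[T_1 | X_0 = 1] = 1/π_1 = 18

For an irreducible recurrent Markov chain with stationary distribution π, E[T_i | X_0 = i] = 1/π_i (Kac's formula). Here π_1 = (1/19)/(17/19 + 1/19) = (1/19)/(18/19) = 1/18, so E[T_1 | X_0 = 1] = 1/π_1 = (17/19 + 1/19)/(1/19) = (18/19)/(1/19) = 18.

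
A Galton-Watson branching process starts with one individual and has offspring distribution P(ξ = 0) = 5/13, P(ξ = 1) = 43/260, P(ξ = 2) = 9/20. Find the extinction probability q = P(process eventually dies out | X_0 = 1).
q = 100/117

The pgf is f(s) = 5/13 + 43/260·s + 9/20·s². The extinction probability q is the smallest fixed point of f in [0, 1]. Setting s = f(s):
  9/20·s² + (43/260 − 1)·s + 5/13 = 0
  9/20·s² − (5/13 + 9/20)·s + 5/13 = 0
which factors as (s − 1)·(9/20·s − 5/13) = 0, giving roots s = 1 and s = (5/13)/(9/20) = 100/117.
Mean offspring μ = 43/260 + 2·9/20 = 277/260 > 1 (supercritical), so q < 1. The extinction probability is the smaller root: q = (5/13)/(9/20) = 100/117.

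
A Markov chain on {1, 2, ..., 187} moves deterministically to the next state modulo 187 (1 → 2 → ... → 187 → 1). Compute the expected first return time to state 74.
E[T_74 | X_0 = 74] = 187

The chain cycles deterministically, so starting at state 74 it returns in exactly 187 steps. Equivalently, the stationary distribution is uniform π_j = 1/187 for every state j, so by Kac's formula E[T_74] = 1/π_74 = 187.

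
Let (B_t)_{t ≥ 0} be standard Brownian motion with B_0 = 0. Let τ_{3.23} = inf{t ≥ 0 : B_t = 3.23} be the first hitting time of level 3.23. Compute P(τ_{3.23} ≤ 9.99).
P(τ_{3.23} ≤ 9.99) = 2(1 − Φ(3.23/√9.99)) = 2(1 − Φ(1.0219)) ≈ 0.3068

By the reflection principle for standard BM, P(τ_b ≤ t) = 2 · P(B_t ≥ b). Since B_t ~ N(0, t), P(B_t ≥ 3.23) = 1 − Φ(3.23/√t) = 1 − Φ(3.23/√9.99) = 1 − Φ(1.0219) ≈ 0.15341. Doubling: P(τ_{3.23} ≤ 9.99) ≈ 2 · 0.15341 = 0.30682 ≈ 0.3068.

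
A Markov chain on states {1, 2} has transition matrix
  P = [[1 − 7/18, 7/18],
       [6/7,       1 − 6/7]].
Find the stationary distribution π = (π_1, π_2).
π_1 = 108/157, π_2 = 49/157

Solve πP = π with π_1 + π_2 = 1. From πP = π: π_1 · (1 − 7/18) + π_2 · 6/7 = π_1 ⇒ π_2 · 6/7 = π_1 · 7/18 ⇒ π_2/π_1 = (7/18)/(6/7) = 49/108. Together with π_1 + π_2 = 1:
  π_1 = (6/7)/(7/18 + 6/7) = (6/7)/(157/126) = 108/157,
  π_2 = (7/18)/(7/18 + 6/7) = (7/18)/(157/126) = 49/157.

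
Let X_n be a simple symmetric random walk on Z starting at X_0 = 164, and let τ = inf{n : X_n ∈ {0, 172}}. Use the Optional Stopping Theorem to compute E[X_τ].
E[X_τ] = 164

X_n is a martingale and τ is a bounded-mean stopping time (indeed τ is finite a.s. with bounded expectation since the walk is in a bounded region). By the OST, E[X_τ] = E[X_0] = 164. Equivalently: E[X_τ] = 172 · P(hit 172 first) + 0 · P(hit 0 first) = 172 · (164/172) = 164.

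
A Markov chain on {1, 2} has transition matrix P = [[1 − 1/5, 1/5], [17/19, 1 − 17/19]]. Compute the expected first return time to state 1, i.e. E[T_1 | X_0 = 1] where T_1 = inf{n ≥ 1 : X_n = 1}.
E[T_1 | X_0 = 1] = 1/π_1 = 104/85

For an irreducible recurrent Markov chain with stationary distribution π, E[T_i | X_0 = i] = 1/π_i (Kac's formula). Here π_1 = (17/19)/(1/5 + 17/19) = (17/19)/(104/95) = 85/104, so E[T_1 | X_0 = 1] = 1/π_1 = (1/5 + 17/19)/(17/19) = (104/95)/(17/19) = 104/85.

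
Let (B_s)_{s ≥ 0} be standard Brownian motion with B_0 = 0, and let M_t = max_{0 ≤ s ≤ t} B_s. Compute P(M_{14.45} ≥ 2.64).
P(M_{14.45} ≥ 2.64) = 2·P(B_{14.45} ≥ 2.64) = 2(1 − Φ(2.64/√14.45)) ≈ 0.4874

By the reflection principle for Brownian motion, P(M_t ≥ a) = 2 · P(B_t ≥ a) for a ≥ 0. Since B_t ~ N(0, t), P(B_t ≥ 2.64) = 1 − Φ(2.64/√t) = 1 − Φ(2.64/√14.45) = 1 − Φ(0.6945). So
  P(M_{14.45} ≥ 2.64) = 2(1 − Φ(0.6945)) ≈ 0.4874.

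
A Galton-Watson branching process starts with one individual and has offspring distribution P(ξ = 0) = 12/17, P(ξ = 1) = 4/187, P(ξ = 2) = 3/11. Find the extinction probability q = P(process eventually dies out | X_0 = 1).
q = 1

Mean offspring μ = 0·12/17 + 1·4/187 + 2·3/11 = 106/187 ≤ 1. For μ ≤ 1 with offspring not concentrated at 1, the Galton-Watson process goes extinct almost surely, so q = 1.
(Algebraic check: The pgf is f(s) = 12/17 + 4/187·s + 3/11·s². The extinction probability q is the smallest fixed point of f in [0, 1]. Setting s = f(s):
  3/11·s² + (4/187 − 1)·s + 12/17 = 0
  3/11·s² − (12/17 + 3/11)·s + 12/17 = 0
which factors as (s − 1)·(3/11·s − 12/17) = 0, giving roots s = 1 and s = (12/17)/(3/11) = 44/17. Since 44/17 ≥ 1, the smallest root in [0, 1] is s = 1.)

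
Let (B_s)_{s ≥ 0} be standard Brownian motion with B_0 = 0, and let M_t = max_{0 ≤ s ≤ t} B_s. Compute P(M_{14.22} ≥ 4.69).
P(M_{14.22} ≥ 4.69) = 2·P(B_{14.22} ≥ 4.69) = 2(1 − Φ(4.69/√14.22)) ≈ 0.2136

By the reflection principle for Brownian motion, P(M_t ≥ a) = 2 · P(B_t ≥ a) for a ≥ 0. Since B_t ~ N(0, t), P(B_t ≥ 4.69) = 1 − Φ(4.69/√t) = 1 − Φ(4.69/√14.22) = 1 − Φ(1.2437). So
  P(M_{14.22} ≥ 4.69) = 2(1 − Φ(1.2437)) ≈ 0.2136.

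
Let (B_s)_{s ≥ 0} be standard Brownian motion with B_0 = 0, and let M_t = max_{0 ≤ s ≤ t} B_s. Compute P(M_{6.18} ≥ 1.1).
P(M_{6.18} ≥ 1.1) = 2·P(B_{6.18} ≥ 1.1) = 2(1 − Φ(1.1/√6.18)) ≈ 0.6581

By the reflection principle for Brownian motion, P(M_t ≥ a) = 2 · P(B_t ≥ a) for a ≥ 0. Since B_t ~ N(0, t), P(B_t ≥ 1.1) = 1 − Φ(1.1/√t) = 1 − Φ(1.1/√6.18) = 1 − Φ(0.4425). So
  P(M_{6.18} ≥ 1.1) = 2(1 − Φ(0.4425)) ≈ 0.6581.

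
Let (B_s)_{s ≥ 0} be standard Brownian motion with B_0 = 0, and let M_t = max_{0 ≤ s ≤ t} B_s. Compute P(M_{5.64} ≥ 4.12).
P(M_{5.64} ≥ 4.12) = 2·P(B_{5.64} ≥ 4.12) = 2(1 − Φ(4.12/√5.64)) ≈ 0.0828

By the reflection principle for Brownian motion, P(M_t ≥ a) = 2 · P(B_t ≥ a) for a ≥ 0. Since B_t ~ N(0, t), P(B_t ≥ 4.12) = 1 − Φ(4.12/√t) = 1 − Φ(4.12/√5.64) = 1 − Φ(1.7348). So
  P(M_{5.64} ≥ 4.12) = 2(1 − Φ(1.7348)) ≈ 0.0828.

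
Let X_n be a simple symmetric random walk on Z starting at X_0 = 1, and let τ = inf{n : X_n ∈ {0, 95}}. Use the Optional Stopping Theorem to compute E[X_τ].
E[X_τ] = 1

X_n is a martingale and τ is a bounded-mean stopping time (indeed τ is finite a.s. with bounded expectation since the walk is in a bounded region). By the OST, E[X_τ] = E[X_0] = 1. Equivalently: E[X_τ] = 95 · P(hit 95 first) + 0 · P(hit 0 first) = 95 · (1/95) = 1.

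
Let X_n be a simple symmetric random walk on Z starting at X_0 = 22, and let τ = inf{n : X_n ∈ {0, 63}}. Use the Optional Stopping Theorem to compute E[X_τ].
E[X_τ] = 22

X_n is a martingale and τ is a bounded-mean stopping time (indeed τ is finite a.s. with bounded expectation since the walk is in a bounded region). By the OST, E[X_τ] = E[X_0] = 22. Equivalently: E[X_τ] = 63 · P(hit 63 first) + 0 · P(hit 0 first) = 63 · (22/63) = 22.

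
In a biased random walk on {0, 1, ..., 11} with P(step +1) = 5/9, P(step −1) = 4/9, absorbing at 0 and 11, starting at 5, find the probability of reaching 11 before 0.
P(hit 11 before 0) = (1 − (4/5)^5) / (1 − (4/5)^11) = 32828125/44633821

Let u_k denote P(reach 11 before 0 | start at k). Boundary: u_0 = 0, u_11 = 1. Recurrence: u_k = 5/9·u_{k+1} + 4/9·u_{k-1} for 1 ≤ k ≤ 10. Try u_k = A + B·r^k with r = q/p = (4/9)/(5/9) = 4/5. Substitution satisfies the recurrence; boundary conditions give:
  u_k = (1 − r^k) / (1 − r^N) = (1 − (4/5)^5) / (1 − (4/5)^11) = 32828125/44633821.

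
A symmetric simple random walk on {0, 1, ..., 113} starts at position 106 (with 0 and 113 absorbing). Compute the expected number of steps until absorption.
E[τ | X_0 = 106] = 742

Let v_k = E[τ | X_0 = k]. Boundary: v_0 = v_113 = 0. Recurrence: v_k = 1 + (v_{k-1} + v_{k+1})/2 for 1 ≤ k ≤ 112. The particular solution to v_k − (v_{k-1} + v_{k+1})/2 = 1 is v_k = −k^2. Adding homogeneous solution A + B k and matching boundaries gives v_k = k (113 − k). Substituting k = 106: v_106 = 106 · 7 = 742.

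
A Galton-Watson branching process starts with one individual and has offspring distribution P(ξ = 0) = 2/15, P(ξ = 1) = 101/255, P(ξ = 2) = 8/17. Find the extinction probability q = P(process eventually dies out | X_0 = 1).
q = 17/60

The pgf is f(s) = 2/15 + 101/255·s + 8/17·s². The extinction probability q is the smallest fixed point of f in [0, 1]. Setting s = f(s):
  8/17·s² + (101/255 − 1)·s + 2/15 = 0
  8/17·s² − (2/15 + 8/17)·s + 2/15 = 0
which factors as (s − 1)·(8/17·s − 2/15) = 0, giving roots s = 1 and s = (2/15)/(8/17) = 17/60.
Mean offspring μ = 101/255 + 2·8/17 = 341/255 > 1 (supercritical), so q < 1. The extinction probability is the smaller root: q = (2/15)/(8/17) = 17/60.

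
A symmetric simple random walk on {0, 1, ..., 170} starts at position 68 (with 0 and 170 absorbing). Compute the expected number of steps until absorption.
E[τ | X_0 = 68] = 6936

Let v_k = E[τ | X_0 = k]. Boundary: v_0 = v_170 = 0. Recurrence: v_k = 1 + (v_{k-1} + v_{k+1})/2 for 1 ≤ k ≤ 169. The particular solution to v_k − (v_{k-1} + v_{k+1})/2 = 1 is v_k = −k^2. Adding homogeneous solution A + B k and matching boundaries gives v_k = k (170 − k). Substituting k = 68: v_68 = 68 · 102 = 6936.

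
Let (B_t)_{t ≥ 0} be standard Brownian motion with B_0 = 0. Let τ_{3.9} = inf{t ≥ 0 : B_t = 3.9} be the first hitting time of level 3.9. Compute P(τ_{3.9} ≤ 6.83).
P(τ_{3.9} ≤ 6.83) = 2(1 − Φ(3.9/√6.83)) = 2(1 − Φ(1.4923)) ≈ 0.1356

By the reflection principle for standard BM, P(τ_b ≤ t) = 2 · P(B_t ≥ b). Since B_t ~ N(0, t), P(B_t ≥ 3.9) = 1 − Φ(3.9/√t) = 1 − Φ(3.9/√6.83) = 1 − Φ(1.4923) ≈ 0.06781. Doubling: P(τ_{3.9} ≤ 6.83) ≈ 2 · 0.06781 = 0.13562 ≈ 0.1356.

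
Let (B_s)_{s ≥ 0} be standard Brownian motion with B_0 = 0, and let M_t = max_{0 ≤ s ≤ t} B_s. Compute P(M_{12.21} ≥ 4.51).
P(M_{12.21} ≥ 4.51) = 2·P(B_{12.21} ≥ 4.51) = 2(1 − Φ(4.51/√12.21)) ≈ 0.1968

By the reflection principle for Brownian motion, P(M_t ≥ a) = 2 · P(B_t ≥ a) for a ≥ 0. Since B_t ~ N(0, t), P(B_t ≥ 4.51) = 1 − Φ(4.51/√t) = 1 − Φ(4.51/√12.21) = 1 − Φ(1.2907). So
  P(M_{12.21} ≥ 4.51) = 2(1 − Φ(1.2907)) ≈ 0.1968.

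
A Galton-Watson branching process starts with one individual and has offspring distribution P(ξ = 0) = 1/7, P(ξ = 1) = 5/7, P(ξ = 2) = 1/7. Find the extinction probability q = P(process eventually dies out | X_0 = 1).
q = 1

Mean offspring μ = 0·1/7 + 1·5/7 + 2·1/7 = 1 ≤ 1. For μ ≤ 1 with offspring not concentrated at 1, the Galton-Watson process goes extinct almost surely, so q = 1.
(Algebraic check: The pgf is f(s) = 1/7 + 5/7·s + 1/7·s². The extinction probability q is the smallest fixed point of f in [0, 1]. Setting s = f(s):
  1/7·s² + (5/7 − 1)·s + 1/7 = 0
  1/7·s² − (1/7 + 1/7)·s + 1/7 = 0
which factors as (s − 1)·(1/7·s − 1/7) = 0, giving roots s = 1 and s = (1/7)/(1/7) = 1. Since 1 ≥ 1, the smallest root in [0, 1] is s = 1.)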